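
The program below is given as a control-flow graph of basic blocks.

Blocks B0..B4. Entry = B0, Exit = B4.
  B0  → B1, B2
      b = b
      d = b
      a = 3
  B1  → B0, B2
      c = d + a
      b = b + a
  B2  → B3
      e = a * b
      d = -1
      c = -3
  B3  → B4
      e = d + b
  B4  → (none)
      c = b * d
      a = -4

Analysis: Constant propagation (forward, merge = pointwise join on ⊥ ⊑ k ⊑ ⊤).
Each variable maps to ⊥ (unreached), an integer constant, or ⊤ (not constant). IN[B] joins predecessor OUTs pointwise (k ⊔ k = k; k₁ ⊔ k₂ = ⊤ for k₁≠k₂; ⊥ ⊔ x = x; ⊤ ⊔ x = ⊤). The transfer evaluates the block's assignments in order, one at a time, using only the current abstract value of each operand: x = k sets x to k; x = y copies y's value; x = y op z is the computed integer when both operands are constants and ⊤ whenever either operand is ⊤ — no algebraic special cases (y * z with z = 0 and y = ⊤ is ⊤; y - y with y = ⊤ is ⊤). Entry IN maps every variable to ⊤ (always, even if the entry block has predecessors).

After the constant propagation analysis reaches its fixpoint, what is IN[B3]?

Answer: {a: 3, b: ⊤, c: -3, d: -1, e: ⊤, f: ⊤}

Trace:
Per-block solution:
  B0:  IN=(all ⊤)  OUT={a:3; rest ⊤}
  B1:  IN={a:3; rest ⊤}  OUT={a:3; rest ⊤}
  B2:  IN={a:3; rest ⊤}  OUT={a:3, c:-3, d:-1; rest ⊤}
  B3:  IN={a:3, c:-3, d:-1; rest ⊤}  OUT={a:3, c:-3, d:-1; rest ⊤}
  B4:  IN={a:3, c:-3, d:-1; rest ⊤}  OUT={a:-4, d:-1; rest ⊤}

Merge at B3: IN[B3] = OUT[B2] = {a: 3, b: ⊤, c: -3, d: -1, e: ⊤, f: ⊤}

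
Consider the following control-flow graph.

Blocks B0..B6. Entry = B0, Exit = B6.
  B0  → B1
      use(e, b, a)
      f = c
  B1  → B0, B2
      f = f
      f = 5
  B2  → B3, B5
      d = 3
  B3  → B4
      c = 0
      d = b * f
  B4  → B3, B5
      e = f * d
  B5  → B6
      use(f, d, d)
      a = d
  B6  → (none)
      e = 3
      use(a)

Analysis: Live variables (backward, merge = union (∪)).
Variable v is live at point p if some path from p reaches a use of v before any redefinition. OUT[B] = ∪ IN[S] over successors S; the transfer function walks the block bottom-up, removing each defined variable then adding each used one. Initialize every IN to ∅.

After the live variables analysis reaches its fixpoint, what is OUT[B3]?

Answer: {b, d, f}

Trace:
Per-block solution:
  B0:   IN={a, b, c, e}   OUT={a, b, c, e, f}
  B1:   IN={a, b, c, e, f}   OUT={a, b, c, e, f}
  B2:   IN={b, f}   OUT={b, d, f}
  B3:   IN={b, f}   OUT={b, d, f}
  B4:   IN={b, d, f}   OUT={b, d, f}
  B5:   IN={d, f}   OUT={a}
  B6:   IN={a}   OUT={}

Merge at B3: OUT[B3] = IN[B4] = {b, d, f}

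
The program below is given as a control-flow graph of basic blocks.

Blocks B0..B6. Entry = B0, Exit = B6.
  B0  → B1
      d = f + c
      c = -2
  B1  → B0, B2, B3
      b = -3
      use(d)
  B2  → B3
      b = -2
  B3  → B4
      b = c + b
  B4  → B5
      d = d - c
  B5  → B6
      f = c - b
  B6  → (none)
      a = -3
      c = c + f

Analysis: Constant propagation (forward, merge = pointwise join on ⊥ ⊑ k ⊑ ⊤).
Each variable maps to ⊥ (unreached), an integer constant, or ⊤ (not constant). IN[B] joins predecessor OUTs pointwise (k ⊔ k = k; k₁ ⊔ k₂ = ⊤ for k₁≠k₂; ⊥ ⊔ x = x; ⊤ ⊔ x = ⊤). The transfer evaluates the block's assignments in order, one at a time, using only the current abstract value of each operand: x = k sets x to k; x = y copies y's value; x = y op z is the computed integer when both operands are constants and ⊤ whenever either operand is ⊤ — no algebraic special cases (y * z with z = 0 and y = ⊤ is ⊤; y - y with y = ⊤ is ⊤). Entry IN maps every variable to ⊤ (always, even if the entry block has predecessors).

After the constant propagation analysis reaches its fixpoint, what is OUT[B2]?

Converged values:
  B0:  IN=(all ⊤)  OUT={c:-2; rest ⊤}
  B1:  IN={c:-2; rest ⊤}  OUT={b:-3, c:-2; rest ⊤}
  B2:  IN={b:-3, c:-2; rest ⊤}  OUT={b:-2, c:-2; rest ⊤}
  B3:  IN={c:-2; rest ⊤}  OUT={c:-2; rest ⊤}
  B4:  IN={c:-2; rest ⊤}  OUT={c:-2; rest ⊤}
  B5:  IN={c:-2; rest ⊤}  OUT={c:-2; rest ⊤}
  B6:  IN={c:-2; rest ⊤}  OUT={a:-3; rest ⊤}

Merge at B2: IN[B2] = OUT[B1] = {a: ⊤, b: -3, c: -2, d: ⊤, e: ⊤, f: ⊤}
Applying B2's transfer function to that IN value gives OUT[B2] (row B2 above).

Answer: {a: ⊤, b: -2, c: -2, d: ⊤, e: ⊤, f: ⊤}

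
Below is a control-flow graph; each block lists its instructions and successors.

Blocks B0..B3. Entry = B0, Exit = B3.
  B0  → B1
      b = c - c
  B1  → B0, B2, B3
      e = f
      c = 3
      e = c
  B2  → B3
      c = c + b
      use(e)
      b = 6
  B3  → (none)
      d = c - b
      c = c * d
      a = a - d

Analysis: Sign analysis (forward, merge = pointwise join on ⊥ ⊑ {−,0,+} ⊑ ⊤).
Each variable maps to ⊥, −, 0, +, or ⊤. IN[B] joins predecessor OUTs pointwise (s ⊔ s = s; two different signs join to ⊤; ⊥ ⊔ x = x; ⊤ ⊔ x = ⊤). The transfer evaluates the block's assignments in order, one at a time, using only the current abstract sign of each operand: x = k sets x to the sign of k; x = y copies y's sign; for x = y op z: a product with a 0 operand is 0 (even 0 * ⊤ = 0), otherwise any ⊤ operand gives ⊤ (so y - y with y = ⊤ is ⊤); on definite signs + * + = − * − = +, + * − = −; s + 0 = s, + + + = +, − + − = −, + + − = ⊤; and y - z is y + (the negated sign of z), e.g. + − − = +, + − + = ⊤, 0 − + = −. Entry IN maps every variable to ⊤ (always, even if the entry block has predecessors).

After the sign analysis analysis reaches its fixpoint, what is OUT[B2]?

Answer: {a: ⊤, b: +, c: ⊤, d: ⊤, e: +, f: ⊤}

Working:
Converged values:
  B0: | IN=(all ⊤) | OUT=(all ⊤)
  B1: | IN=(all ⊤) | OUT={c:+, e:+; rest ⊤}
  B2: | IN={c:+, e:+; rest ⊤} | OUT={b:+, e:+; rest ⊤}
  B3: | IN={e:+; rest ⊤} | OUT={e:+; rest ⊤}

Merge at B2: IN[B2] = OUT[B1] = {a: ⊤, b: ⊤, c: +, d: ⊤, e: +, f: ⊤}
Applying B2's transfer function to that IN value gives OUT[B2] (row B2 above).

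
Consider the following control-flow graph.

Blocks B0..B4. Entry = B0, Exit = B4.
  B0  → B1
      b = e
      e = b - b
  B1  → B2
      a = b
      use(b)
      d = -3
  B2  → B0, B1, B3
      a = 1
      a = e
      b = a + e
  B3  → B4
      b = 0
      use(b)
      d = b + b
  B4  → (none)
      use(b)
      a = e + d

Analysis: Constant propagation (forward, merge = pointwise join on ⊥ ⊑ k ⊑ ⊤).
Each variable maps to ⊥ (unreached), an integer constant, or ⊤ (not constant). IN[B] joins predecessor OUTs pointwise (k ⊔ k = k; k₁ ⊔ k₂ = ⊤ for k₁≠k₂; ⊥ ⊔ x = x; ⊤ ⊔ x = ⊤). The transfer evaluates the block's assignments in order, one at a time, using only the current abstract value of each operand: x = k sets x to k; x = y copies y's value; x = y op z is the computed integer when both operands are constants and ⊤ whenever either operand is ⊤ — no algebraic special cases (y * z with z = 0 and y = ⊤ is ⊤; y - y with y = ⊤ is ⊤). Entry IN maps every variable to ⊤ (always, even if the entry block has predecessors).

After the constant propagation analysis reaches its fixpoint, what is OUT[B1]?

Per-block solution:
  B0:   IN=(all ⊤)   OUT=(all ⊤)
  B1:   IN=(all ⊤)   OUT={d:-3; rest ⊤}
  B2:   IN={d:-3; rest ⊤}   OUT={d:-3; rest ⊤}
  B3:   IN={d:-3; rest ⊤}   OUT={b:0, d:0; rest ⊤}
  B4:   IN={b:0, d:0; rest ⊤}   OUT={b:0, d:0; rest ⊤}

Merge at B1: IN[B1] = OUT[B0] ⊔ OUT[B2] = {a: ⊤, b: ⊤, c: ⊤, d: ⊤, e: ⊤, f: ⊤}
Applying B1's transfer function to that IN value gives OUT[B1] (row B1 above).

Answer: {a: ⊤, b: ⊤, c: ⊤, d: -3, e: ⊤, f: ⊤}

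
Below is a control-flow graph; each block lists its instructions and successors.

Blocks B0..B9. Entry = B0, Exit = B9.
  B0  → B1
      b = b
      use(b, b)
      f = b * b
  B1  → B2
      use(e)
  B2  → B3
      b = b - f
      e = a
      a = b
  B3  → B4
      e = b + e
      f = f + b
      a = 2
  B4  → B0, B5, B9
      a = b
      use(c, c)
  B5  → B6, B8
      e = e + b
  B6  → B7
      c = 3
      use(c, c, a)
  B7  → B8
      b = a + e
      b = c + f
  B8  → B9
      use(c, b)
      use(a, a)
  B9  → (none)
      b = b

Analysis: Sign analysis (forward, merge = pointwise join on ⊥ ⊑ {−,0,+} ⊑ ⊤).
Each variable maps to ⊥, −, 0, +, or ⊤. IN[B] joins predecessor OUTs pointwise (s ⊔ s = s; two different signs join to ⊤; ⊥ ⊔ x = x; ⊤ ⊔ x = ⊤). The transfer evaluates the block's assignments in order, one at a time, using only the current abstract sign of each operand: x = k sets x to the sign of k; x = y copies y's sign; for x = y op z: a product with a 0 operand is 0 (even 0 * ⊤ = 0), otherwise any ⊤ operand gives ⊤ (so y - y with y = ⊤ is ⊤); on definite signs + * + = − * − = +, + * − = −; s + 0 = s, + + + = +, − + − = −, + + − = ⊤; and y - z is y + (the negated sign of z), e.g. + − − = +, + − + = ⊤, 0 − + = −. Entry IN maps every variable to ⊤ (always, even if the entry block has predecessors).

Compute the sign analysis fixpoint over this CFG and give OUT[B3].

Converged values:
  B0:  IN=(all ⊤)  OUT=(all ⊤)
  B1:  IN=(all ⊤)  OUT=(all ⊤)
  B2:  IN=(all ⊤)  OUT=(all ⊤)
  B3:  IN=(all ⊤)  OUT={a:+; rest ⊤}
  B4:  IN={a:+; rest ⊤}  OUT=(all ⊤)
  B5:  IN=(all ⊤)  OUT=(all ⊤)
  B6:  IN=(all ⊤)  OUT={c:+; rest ⊤}
  B7:  IN={c:+; rest ⊤}  OUT={c:+; rest ⊤}
  B8:  IN=(all ⊤)  OUT=(all ⊤)
  B9:  IN=(all ⊤)  OUT=(all ⊤)

Merge at B3: IN[B3] = OUT[B2] = {a: ⊤, b: ⊤, c: ⊤, d: ⊤, e: ⊤, f: ⊤}
Applying B3's transfer function to that IN value gives OUT[B3] (row B3 above).

Answer: {a: +, b: ⊤, c: ⊤, d: ⊤, e: ⊤, f: ⊤}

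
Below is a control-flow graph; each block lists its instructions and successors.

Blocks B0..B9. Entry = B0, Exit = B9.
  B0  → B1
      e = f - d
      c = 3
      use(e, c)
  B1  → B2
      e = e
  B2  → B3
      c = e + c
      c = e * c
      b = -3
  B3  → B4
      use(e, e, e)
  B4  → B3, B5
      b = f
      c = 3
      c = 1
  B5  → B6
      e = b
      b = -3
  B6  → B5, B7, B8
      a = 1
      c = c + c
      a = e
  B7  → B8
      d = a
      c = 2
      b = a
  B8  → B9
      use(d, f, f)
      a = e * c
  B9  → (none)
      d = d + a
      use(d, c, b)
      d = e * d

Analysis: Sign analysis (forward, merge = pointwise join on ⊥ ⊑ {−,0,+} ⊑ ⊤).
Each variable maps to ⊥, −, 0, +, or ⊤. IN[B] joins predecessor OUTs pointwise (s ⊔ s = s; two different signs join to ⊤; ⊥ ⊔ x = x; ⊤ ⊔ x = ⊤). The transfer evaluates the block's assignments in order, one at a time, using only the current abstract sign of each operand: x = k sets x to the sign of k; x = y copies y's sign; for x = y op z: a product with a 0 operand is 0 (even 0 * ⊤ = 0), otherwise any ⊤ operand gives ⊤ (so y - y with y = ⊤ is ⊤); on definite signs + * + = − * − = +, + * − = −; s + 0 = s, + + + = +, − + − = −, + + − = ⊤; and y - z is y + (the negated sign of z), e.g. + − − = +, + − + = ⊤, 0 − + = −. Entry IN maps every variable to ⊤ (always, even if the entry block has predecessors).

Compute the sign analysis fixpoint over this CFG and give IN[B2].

Answer: {a: ⊤, b: ⊤, c: +, d: ⊤, e: ⊤, f: ⊤}

Working:
Fixpoint table:
  B0: | IN=(all ⊤) | OUT={c:+; rest ⊤}
  B1: | IN={c:+; rest ⊤} | OUT={c:+; rest ⊤}
  B2: | IN={c:+; rest ⊤} | OUT={b:-; rest ⊤}
  B3: | IN=(all ⊤) | OUT=(all ⊤)
  B4: | IN=(all ⊤) | OUT={c:+; rest ⊤}
  B5: | IN={c:+; rest ⊤} | OUT={b:-, c:+; rest ⊤}
  B6: | IN={b:-, c:+; rest ⊤} | OUT={b:-, c:+; rest ⊤}
  B7: | IN={b:-, c:+; rest ⊤} | OUT={c:+; rest ⊤}
  B8: | IN={c:+; rest ⊤} | OUT={c:+; rest ⊤}
  B9: | IN={c:+; rest ⊤} | OUT={c:+; rest ⊤}

Merge at B2: IN[B2] = OUT[B1] = {a: ⊤, b: ⊤, c: +, d: ⊤, e: ⊤, f: ⊤}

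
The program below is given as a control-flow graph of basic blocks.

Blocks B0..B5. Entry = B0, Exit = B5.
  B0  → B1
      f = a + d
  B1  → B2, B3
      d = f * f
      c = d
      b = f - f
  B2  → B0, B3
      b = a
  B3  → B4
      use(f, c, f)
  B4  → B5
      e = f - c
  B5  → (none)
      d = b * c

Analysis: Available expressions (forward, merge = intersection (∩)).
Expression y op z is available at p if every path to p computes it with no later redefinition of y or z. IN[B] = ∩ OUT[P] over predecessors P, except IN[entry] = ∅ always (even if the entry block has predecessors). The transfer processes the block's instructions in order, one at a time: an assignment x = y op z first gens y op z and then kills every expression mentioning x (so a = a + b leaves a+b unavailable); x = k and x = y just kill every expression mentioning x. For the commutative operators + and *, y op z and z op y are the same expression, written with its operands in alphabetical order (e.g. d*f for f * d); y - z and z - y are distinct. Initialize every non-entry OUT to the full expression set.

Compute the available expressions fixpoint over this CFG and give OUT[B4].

Converged values:
  B0:  IN={}  OUT={a+d}
  B1:  IN={a+d}  OUT={f*f, f-f}
  B2:  IN={f*f, f-f}  OUT={f*f, f-f}
  B3:  IN={f*f, f-f}  OUT={f*f, f-f}
  B4:  IN={f*f, f-f}  OUT={f*f, f-c, f-f}
  B5:  IN={f*f, f-c, f-f}  OUT={b*c, f*f, f-c, f-f}

Merge at B4: IN[B4] = OUT[B3] = {f*f, f-f}
Applying B4's transfer function to that IN value gives OUT[B4] (row B4 above).

Answer: {f*f, f-c, f-f}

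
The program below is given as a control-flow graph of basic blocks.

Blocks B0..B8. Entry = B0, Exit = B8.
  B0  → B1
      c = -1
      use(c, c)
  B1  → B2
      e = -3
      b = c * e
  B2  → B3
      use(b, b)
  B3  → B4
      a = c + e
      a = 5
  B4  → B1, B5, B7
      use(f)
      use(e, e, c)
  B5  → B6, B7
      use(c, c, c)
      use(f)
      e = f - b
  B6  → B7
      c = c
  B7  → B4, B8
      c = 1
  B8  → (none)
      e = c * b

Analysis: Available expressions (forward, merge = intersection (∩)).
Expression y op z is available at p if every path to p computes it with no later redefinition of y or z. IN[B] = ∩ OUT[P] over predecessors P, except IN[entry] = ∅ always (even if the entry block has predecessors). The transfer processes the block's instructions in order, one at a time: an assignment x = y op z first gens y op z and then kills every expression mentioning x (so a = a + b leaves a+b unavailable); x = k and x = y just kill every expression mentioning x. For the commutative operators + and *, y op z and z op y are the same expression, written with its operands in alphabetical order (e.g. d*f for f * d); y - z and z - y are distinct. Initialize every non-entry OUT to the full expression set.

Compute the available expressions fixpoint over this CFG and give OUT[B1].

Answer: {c*e}

Trace:
Per-block solution:
  B0: | IN={} | OUT={}
  B1: | IN={} | OUT={c*e}
  B2: | IN={c*e} | OUT={c*e}
  B3: | IN={c*e} | OUT={c*e, c+e}
  B4: | IN={} | OUT={}
  B5: | IN={} | OUT={f-b}
  B6: | IN={f-b} | OUT={f-b}
  B7: | IN={} | OUT={}
  B8: | IN={} | OUT={b*c}

Merge at B1: IN[B1] = OUT[B0] ∩ OUT[B4] = {}
Applying B1's transfer function to that IN value gives OUT[B1] (row B1 above).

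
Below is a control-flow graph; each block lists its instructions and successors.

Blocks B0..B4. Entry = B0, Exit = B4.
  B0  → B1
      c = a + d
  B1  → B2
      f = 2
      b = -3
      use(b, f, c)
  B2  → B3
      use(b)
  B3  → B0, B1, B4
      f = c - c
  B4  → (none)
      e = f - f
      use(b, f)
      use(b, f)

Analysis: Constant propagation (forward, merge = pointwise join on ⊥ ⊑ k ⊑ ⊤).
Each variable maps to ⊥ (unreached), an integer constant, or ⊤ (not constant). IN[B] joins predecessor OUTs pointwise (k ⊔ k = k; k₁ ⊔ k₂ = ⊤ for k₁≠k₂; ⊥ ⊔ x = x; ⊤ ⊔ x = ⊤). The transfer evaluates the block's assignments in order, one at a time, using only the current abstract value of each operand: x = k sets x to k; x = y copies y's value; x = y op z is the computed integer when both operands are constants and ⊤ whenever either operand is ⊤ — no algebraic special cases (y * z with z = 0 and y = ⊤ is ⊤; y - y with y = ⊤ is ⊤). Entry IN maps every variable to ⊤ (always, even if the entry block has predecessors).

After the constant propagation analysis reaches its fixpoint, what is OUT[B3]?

Answer: {a: ⊤, b: -3, c: ⊤, d: ⊤, e: ⊤, f: ⊤}

Working:
Fixpoint table:
  B0:  IN=(all ⊤)  OUT=(all ⊤)
  B1:  IN=(all ⊤)  OUT={b:-3, f:2; rest ⊤}
  B2:  IN={b:-3, f:2; rest ⊤}  OUT={b:-3, f:2; rest ⊤}
  B3:  IN={b:-3, f:2; rest ⊤}  OUT={b:-3; rest ⊤}
  B4:  IN={b:-3; rest ⊤}  OUT={b:-3; rest ⊤}

Merge at B3: IN[B3] = OUT[B2] = {a: ⊤, b: -3, c: ⊤, d: ⊤, e: ⊤, f: 2}
Applying B3's transfer function to that IN value gives OUT[B3] (row B3 above).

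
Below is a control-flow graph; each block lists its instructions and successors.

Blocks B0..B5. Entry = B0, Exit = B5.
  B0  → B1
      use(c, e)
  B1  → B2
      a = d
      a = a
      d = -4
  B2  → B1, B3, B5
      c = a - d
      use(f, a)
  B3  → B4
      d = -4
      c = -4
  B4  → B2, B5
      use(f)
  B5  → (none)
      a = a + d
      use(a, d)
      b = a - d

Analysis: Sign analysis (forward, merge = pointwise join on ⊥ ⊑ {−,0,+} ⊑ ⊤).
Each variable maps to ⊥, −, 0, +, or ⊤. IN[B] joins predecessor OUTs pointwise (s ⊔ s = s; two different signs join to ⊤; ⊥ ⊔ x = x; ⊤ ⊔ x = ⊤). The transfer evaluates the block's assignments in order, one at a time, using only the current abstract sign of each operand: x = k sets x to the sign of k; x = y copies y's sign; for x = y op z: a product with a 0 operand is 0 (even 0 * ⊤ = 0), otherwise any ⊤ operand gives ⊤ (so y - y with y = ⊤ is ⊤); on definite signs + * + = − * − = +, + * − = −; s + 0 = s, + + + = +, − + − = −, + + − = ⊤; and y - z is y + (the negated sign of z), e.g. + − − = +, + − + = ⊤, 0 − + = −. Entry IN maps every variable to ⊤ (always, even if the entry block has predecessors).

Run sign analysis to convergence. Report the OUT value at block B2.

Answer: {a: ⊤, b: ⊤, c: ⊤, d: -, e: ⊤, f: ⊤}

Derivation:
Converged values:
  B0:  IN=(all ⊤)  OUT=(all ⊤)
  B1:  IN=(all ⊤)  OUT={d:-; rest ⊤}
  B2:  IN={d:-; rest ⊤}  OUT={d:-; rest ⊤}
  B3:  IN={d:-; rest ⊤}  OUT={c:-, d:-; rest ⊤}
  B4:  IN={c:-, d:-; rest ⊤}  OUT={c:-, d:-; rest ⊤}
  B5:  IN={d:-; rest ⊤}  OUT={d:-; rest ⊤}

Merge at B2: IN[B2] = OUT[B1] ⊔ OUT[B4] = {a: ⊤, b: ⊤, c: ⊤, d: -, e: ⊤, f: ⊤}
Applying B2's transfer function to that IN value gives OUT[B2] (row B2 above).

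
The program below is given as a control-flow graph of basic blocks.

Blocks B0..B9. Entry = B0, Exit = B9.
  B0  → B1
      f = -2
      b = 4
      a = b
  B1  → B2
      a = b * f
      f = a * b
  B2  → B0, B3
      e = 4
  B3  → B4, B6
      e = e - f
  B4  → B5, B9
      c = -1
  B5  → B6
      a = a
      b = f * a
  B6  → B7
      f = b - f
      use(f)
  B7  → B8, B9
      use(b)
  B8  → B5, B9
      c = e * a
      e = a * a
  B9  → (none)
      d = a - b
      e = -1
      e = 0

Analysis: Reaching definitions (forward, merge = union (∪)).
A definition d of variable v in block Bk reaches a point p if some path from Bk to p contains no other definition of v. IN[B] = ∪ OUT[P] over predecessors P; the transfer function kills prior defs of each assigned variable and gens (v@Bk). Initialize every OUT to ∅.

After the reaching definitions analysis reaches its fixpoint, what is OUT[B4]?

Answer: {a@B1, b@B0, c@B4, e@B3, f@B1}

Derivation:
Per-block solution:
  B0: | IN={a@B1, b@B0, e@B2, f@B1} | OUT={a@B0, b@B0, e@B2, f@B0}
  B1: | IN={a@B0, b@B0, e@B2, f@B0} | OUT={a@B1, b@B0, e@B2, f@B1}
  B2: | IN={a@B1, b@B0, e@B2, f@B1} | OUT={a@B1, b@B0, e@B2, f@B1}
  B3: | IN={a@B1, b@B0, e@B2, f@B1} | OUT={a@B1, b@B0, e@B3, f@B1}
  B4: | IN={a@B1, b@B0, e@B3, f@B1} | OUT={a@B1, b@B0, c@B4, e@B3, f@B1}
  B5: | IN={a@B1, a@B5, b@B0, b@B5, c@B4, c@B8, e@B3, e@B8, f@B1, f@B6} | OUT={a@B5, b@B5, c@B4, c@B8, e@B3, e@B8, f@B1, f@B6}
  B6: | IN={a@B1, a@B5, b@B0, b@B5, c@B4, c@B8, e@B3, e@B8, f@B1, f@B6} | OUT={a@B1, a@B5, b@B0, b@B5, c@B4, c@B8, e@B3, e@B8, f@B6}
  B7: | IN={a@B1, a@B5, b@B0, b@B5, c@B4, c@B8, e@B3, e@B8, f@B6} | OUT={a@B1, a@B5, b@B0, b@B5, c@B4, c@B8, e@B3, e@B8, f@B6}
  B8: | IN={a@B1, a@B5, b@B0, b@B5, c@B4, c@B8, e@B3, e@B8, f@B6} | OUT={a@B1, a@B5, b@B0, b@B5, c@B8, e@B8, f@B6}
  B9: | IN={a@B1, a@B5, b@B0, b@B5, c@B4, c@B8, e@B3, e@B8, f@B1, f@B6} | OUT={a@B1, a@B5, b@B0, b@B5, c@B4, c@B8, d@B9, e@B9, f@B1, f@B6}

Merge at B4: IN[B4] = OUT[B3] = {a@B1, b@B0, e@B3, f@B1}
Applying B4's transfer function to that IN value gives OUT[B4] (row B4 above).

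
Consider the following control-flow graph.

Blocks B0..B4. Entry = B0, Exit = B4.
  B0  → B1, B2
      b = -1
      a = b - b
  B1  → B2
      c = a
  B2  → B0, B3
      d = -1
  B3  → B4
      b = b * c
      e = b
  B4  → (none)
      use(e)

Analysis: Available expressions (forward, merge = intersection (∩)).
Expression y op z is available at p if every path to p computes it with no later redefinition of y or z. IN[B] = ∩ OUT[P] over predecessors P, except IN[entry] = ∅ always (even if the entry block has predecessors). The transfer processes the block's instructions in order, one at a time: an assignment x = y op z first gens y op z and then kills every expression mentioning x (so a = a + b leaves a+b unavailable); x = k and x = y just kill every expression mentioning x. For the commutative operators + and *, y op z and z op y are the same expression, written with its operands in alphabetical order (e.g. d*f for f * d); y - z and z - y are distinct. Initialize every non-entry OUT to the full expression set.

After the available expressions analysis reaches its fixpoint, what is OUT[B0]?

Answer: {b-b}

Working:
Fixpoint table:
  B0:   IN={}   OUT={b-b}
  B1:   IN={b-b}   OUT={b-b}
  B2:   IN={b-b}   OUT={b-b}
  B3:   IN={b-b}   OUT={}
  B4:   IN={}   OUT={}

Merge at B0 (entry node, so the boundary value {} is joined with the incoming edge(s)): IN[B0] = {} ∩ OUT[B2] = {}
Applying B0's transfer function to that IN value gives OUT[B0] (row B0 above).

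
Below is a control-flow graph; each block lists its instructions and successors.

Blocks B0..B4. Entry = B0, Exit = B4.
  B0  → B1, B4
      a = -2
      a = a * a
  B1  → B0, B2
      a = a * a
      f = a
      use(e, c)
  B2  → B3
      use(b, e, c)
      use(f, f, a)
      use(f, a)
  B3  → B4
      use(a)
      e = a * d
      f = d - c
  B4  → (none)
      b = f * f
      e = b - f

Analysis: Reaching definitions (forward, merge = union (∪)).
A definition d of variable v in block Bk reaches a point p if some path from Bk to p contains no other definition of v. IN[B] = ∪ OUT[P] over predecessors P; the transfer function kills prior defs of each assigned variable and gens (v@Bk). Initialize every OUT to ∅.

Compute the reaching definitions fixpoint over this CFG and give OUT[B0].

Answer: {a@B0, f@B1}

Derivation:
Converged values:
  B0: | IN={a@B1, f@B1} | OUT={a@B0, f@B1}
  B1: | IN={a@B0, f@B1} | OUT={a@B1, f@B1}
  B2: | IN={a@B1, f@B1} | OUT={a@B1, f@B1}
  B3: | IN={a@B1, f@B1} | OUT={a@B1, e@B3, f@B3}
  B4: | IN={a@B0, a@B1, e@B3, f@B1, f@B3} | OUT={a@B0, a@B1, b@B4, e@B4, f@B1, f@B3}

Merge at B0 (entry node, so the boundary value {} is joined with the incoming edge(s)): IN[B0] = {} ⊔ OUT[B1] = {a@B1, f@B1}
Applying B0's transfer function to that IN value gives OUT[B0] (row B0 above).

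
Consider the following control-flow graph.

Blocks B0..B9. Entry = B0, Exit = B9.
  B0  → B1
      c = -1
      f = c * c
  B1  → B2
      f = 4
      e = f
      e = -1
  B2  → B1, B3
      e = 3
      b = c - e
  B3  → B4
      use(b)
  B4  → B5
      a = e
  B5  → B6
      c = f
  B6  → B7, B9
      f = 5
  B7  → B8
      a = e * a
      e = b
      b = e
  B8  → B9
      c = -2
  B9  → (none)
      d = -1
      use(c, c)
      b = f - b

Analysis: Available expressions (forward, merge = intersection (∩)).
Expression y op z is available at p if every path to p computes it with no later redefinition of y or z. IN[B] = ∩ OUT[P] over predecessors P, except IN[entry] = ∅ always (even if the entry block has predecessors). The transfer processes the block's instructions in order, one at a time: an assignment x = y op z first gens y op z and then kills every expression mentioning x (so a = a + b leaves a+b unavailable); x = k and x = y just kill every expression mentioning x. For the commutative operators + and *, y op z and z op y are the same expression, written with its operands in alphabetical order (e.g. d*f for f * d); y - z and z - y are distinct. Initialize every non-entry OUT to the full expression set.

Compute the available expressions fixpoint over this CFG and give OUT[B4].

Fixpoint table:
  B0: | IN={} | OUT={c*c}
  B1: | IN={c*c} | OUT={c*c}
  B2: | IN={c*c} | OUT={c*c, c-e}
  B3: | IN={c*c, c-e} | OUT={c*c, c-e}
  B4: | IN={c*c, c-e} | OUT={c*c, c-e}
  B5: | IN={c*c, c-e} | OUT={}
  B6: | IN={} | OUT={}
  B7: | IN={} | OUT={}
  B8: | IN={} | OUT={}
  B9: | IN={} | OUT={}

Merge at B4: IN[B4] = OUT[B3] = {c*c, c-e}
Applying B4's transfer function to that IN value gives OUT[B4] (row B4 above).

Answer: {c*c, c-e}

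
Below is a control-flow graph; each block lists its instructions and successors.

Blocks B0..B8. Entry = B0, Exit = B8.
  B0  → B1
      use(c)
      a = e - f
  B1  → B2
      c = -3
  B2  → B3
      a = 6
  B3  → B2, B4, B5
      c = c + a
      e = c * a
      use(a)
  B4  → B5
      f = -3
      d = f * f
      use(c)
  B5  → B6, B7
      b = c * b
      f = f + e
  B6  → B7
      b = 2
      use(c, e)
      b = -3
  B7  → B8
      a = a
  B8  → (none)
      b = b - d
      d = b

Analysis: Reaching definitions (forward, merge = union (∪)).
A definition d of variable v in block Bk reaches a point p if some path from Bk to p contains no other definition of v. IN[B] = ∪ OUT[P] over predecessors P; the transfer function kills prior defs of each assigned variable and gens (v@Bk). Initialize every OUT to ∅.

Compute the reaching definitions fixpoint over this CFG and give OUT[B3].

Per-block solution:
  B0:  IN={}  OUT={a@B0}
  B1:  IN={a@B0}  OUT={a@B0, c@B1}
  B2:  IN={a@B0, a@B2, c@B1, c@B3, e@B3}  OUT={a@B2, c@B1, c@B3, e@B3}
  B3:  IN={a@B2, c@B1, c@B3, e@B3}  OUT={a@B2, c@B3, e@B3}
  B4:  IN={a@B2, c@B3, e@B3}  OUT={a@B2, c@B3, d@B4, e@B3, f@B4}
  B5:  IN={a@B2, c@B3, d@B4, e@B3, f@B4}  OUT={a@B2, b@B5, c@B3, d@B4, e@B3, f@B5}
  B6:  IN={a@B2, b@B5, c@B3, d@B4, e@B3, f@B5}  OUT={a@B2, b@B6, c@B3, d@B4, e@B3, f@B5}
  B7:  IN={a@B2, b@B5, b@B6, c@B3, d@B4, e@B3, f@B5}  OUT={a@B7, b@B5, b@B6, c@B3, d@B4, e@B3, f@B5}
  B8:  IN={a@B7, b@B5, b@B6, c@B3, d@B4, e@B3, f@B5}  OUT={a@B7, b@B8, c@B3, d@B8, e@B3, f@B5}

Merge at B3: IN[B3] = OUT[B2] = {a@B2, c@B1, c@B3, e@B3}
Applying B3's transfer function to that IN value gives OUT[B3] (row B3 above).

Answer: {a@B2, c@B3, e@B3}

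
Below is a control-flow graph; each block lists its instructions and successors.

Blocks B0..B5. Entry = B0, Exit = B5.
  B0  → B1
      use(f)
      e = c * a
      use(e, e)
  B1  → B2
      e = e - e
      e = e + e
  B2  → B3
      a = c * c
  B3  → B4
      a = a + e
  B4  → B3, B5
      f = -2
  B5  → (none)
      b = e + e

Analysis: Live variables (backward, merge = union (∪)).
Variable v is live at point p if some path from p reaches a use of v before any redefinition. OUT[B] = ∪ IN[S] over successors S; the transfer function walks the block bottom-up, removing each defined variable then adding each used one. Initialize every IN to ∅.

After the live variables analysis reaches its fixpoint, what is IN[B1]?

Answer: {c, e}

Derivation:
Per-block solution:
  B0: | IN={a, c, f} | OUT={c, e}
  B1: | IN={c, e} | OUT={c, e}
  B2: | IN={c, e} | OUT={a, e}
  B3: | IN={a, e} | OUT={a, e}
  B4: | IN={a, e} | OUT={a, e}
  B5: | IN={e} | OUT={}

Merge at B1: OUT[B1] = IN[B2] = {c, e}
Applying B1's transfer function to that OUT value gives IN[B1] (row B1 above).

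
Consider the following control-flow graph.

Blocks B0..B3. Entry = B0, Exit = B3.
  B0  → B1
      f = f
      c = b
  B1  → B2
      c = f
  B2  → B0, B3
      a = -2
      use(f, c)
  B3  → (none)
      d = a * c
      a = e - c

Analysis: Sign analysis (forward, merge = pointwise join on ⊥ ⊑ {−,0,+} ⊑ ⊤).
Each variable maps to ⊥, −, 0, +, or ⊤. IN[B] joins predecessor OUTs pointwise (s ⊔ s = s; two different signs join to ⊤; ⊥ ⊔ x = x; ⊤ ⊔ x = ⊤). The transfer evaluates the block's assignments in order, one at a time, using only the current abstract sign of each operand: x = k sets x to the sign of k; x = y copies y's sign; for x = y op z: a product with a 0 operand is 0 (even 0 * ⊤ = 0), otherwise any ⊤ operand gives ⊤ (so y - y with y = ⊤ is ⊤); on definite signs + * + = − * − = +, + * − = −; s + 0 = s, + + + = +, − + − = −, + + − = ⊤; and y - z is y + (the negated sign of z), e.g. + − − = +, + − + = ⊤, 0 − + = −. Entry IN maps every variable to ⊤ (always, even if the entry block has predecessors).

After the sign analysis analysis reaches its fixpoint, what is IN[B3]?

Answer: {a: -, b: ⊤, c: ⊤, d: ⊤, e: ⊤, f: ⊤}

Derivation:
Per-block solution:
  B0:  IN=(all ⊤)  OUT=(all ⊤)
  B1:  IN=(all ⊤)  OUT=(all ⊤)
  B2:  IN=(all ⊤)  OUT={a:-; rest ⊤}
  B3:  IN={a:-; rest ⊤}  OUT=(all ⊤)

Merge at B3: IN[B3] = OUT[B2] = {a: -, b: ⊤, c: ⊤, d: ⊤, e: ⊤, f: ⊤}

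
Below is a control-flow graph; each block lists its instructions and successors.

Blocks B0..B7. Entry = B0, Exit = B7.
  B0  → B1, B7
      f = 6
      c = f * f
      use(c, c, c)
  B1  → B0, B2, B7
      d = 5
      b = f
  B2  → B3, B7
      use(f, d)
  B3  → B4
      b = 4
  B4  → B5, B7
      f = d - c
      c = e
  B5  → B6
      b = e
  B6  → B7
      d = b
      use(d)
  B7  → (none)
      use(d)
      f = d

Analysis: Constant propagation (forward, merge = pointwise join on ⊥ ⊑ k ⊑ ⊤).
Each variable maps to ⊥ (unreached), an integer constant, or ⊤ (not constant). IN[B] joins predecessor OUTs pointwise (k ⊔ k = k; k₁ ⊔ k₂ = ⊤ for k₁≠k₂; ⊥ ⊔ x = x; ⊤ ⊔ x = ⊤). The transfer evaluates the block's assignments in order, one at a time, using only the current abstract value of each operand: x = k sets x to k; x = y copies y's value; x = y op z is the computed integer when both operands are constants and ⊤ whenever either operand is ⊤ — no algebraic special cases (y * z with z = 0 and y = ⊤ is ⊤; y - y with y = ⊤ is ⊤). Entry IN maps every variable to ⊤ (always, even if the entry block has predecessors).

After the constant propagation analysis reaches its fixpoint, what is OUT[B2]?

Answer: {a: ⊤, b: 6, c: 36, d: 5, e: ⊤, f: 6}

Derivation:
Converged values:
  B0:   IN=(all ⊤)   OUT={c:36, f:6; rest ⊤}
  B1:   IN={c:36, f:6; rest ⊤}   OUT={b:6, c:36, d:5, f:6; rest ⊤}
  B2:   IN={b:6, c:36, d:5, f:6; rest ⊤}   OUT={b:6, c:36, d:5, f:6; rest ⊤}
  B3:   IN={b:6, c:36, d:5, f:6; rest ⊤}   OUT={b:4, c:36, d:5, f:6; rest ⊤}
  B4:   IN={b:4, c:36, d:5, f:6; rest ⊤}   OUT={b:4, d:5, f:-31; rest ⊤}
  B5:   IN={b:4, d:5, f:-31; rest ⊤}   OUT={d:5, f:-31; rest ⊤}
  B6:   IN={d:5, f:-31; rest ⊤}   OUT={f:-31; rest ⊤}
  B7:   IN=(all ⊤)   OUT=(all ⊤)

Merge at B2: IN[B2] = OUT[B1] = {a: ⊤, b: 6, c: 36, d: 5, e: ⊤, f: 6}
Applying B2's transfer function to that IN value gives OUT[B2] (row B2 above).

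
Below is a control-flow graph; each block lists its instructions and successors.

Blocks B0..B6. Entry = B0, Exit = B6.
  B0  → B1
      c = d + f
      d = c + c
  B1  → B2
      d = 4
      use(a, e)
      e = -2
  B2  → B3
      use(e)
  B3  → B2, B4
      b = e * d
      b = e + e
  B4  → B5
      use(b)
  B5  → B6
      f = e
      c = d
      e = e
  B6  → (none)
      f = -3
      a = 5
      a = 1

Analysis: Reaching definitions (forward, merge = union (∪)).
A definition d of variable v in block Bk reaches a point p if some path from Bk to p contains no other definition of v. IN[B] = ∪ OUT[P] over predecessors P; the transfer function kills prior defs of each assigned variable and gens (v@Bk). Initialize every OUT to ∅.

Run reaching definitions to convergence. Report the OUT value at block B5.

Answer: {b@B3, c@B5, d@B1, e@B5, f@B5}

Trace:
Fixpoint table:
  B0: | IN={} | OUT={c@B0, d@B0}
  B1: | IN={c@B0, d@B0} | OUT={c@B0, d@B1, e@B1}
  B2: | IN={b@B3, c@B0, d@B1, e@B1} | OUT={b@B3, c@B0, d@B1, e@B1}
  B3: | IN={b@B3, c@B0, d@B1, e@B1} | OUT={b@B3, c@B0, d@B1, e@B1}
  B4: | IN={b@B3, c@B0, d@B1, e@B1} | OUT={b@B3, c@B0, d@B1, e@B1}
  B5: | IN={b@B3, c@B0, d@B1, e@B1} | OUT={b@B3, c@B5, d@B1, e@B5, f@B5}
  B6: | IN={b@B3, c@B5, d@B1, e@B5, f@B5} | OUT={a@B6, b@B3, c@B5, d@B1, e@B5, f@B6}

Merge at B5: IN[B5] = OUT[B4] = {b@B3, c@B0, d@B1, e@B1}
Applying B5's transfer function to that IN value gives OUT[B5] (row B5 above).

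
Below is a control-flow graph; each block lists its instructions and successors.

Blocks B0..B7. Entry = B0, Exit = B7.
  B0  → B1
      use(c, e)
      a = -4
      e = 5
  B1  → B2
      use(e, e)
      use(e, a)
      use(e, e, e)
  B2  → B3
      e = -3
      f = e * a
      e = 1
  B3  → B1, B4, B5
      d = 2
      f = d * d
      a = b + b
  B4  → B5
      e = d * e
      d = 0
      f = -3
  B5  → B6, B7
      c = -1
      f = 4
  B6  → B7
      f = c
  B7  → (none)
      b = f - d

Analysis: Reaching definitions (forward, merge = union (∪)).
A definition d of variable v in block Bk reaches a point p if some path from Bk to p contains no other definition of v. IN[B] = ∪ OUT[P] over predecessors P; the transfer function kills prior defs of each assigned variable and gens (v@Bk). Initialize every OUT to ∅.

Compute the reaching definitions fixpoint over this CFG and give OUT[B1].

Fixpoint table:
  B0:   IN={}   OUT={a@B0, e@B0}
  B1:   IN={a@B0, a@B3, d@B3, e@B0, e@B2, f@B3}   OUT={a@B0, a@B3, d@B3, e@B0, e@B2, f@B3}
  B2:   IN={a@B0, a@B3, d@B3, e@B0, e@B2, f@B3}   OUT={a@B0, a@B3, d@B3, e@B2, f@B2}
  B3:   IN={a@B0, a@B3, d@B3, e@B2, f@B2}   OUT={a@B3, d@B3, e@B2, f@B3}
  B4:   IN={a@B3, d@B3, e@B2, f@B3}   OUT={a@B3, d@B4, e@B4, f@B4}
  B5:   IN={a@B3, d@B3, d@B4, e@B2, e@B4, f@B3, f@B4}   OUT={a@B3, c@B5, d@B3, d@B4, e@B2, e@B4, f@B5}
  B6:   IN={a@B3, c@B5, d@B3, d@B4, e@B2, e@B4, f@B5}   OUT={a@B3, c@B5, d@B3, d@B4, e@B2, e@B4, f@B6}
  B7:   IN={a@B3, c@B5, d@B3, d@B4, e@B2, e@B4, f@B5, f@B6}   OUT={a@B3, b@B7, c@B5, d@B3, d@B4, e@B2, e@B4, f@B5, f@B6}

Merge at B1: IN[B1] = OUT[B0] ⊔ OUT[B3] = {a@B0, a@B3, d@B3, e@B0, e@B2, f@B3}
Applying B1's transfer function to that IN value gives OUT[B1] (row B1 above).

Answer: {a@B0, a@B3, d@B3, e@B0, e@B2, f@B3}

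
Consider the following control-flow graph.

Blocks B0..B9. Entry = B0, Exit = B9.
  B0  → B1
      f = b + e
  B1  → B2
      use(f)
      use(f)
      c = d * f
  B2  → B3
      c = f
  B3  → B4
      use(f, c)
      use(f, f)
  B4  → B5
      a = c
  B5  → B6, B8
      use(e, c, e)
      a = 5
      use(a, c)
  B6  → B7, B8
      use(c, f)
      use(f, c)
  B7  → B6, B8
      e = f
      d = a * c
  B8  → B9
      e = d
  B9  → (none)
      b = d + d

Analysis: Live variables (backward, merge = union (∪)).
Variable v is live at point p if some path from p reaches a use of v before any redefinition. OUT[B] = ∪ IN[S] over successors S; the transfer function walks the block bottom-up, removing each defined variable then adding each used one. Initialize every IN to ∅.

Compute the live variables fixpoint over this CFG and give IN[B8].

Converged values:
  B0:  IN={b, d, e}  OUT={d, e, f}
  B1:  IN={d, e, f}  OUT={d, e, f}
  B2:  IN={d, e, f}  OUT={c, d, e, f}
  B3:  IN={c, d, e, f}  OUT={c, d, e, f}
  B4:  IN={c, d, e, f}  OUT={c, d, e, f}
  B5:  IN={c, d, e, f}  OUT={a, c, d, f}
  B6:  IN={a, c, d, f}  OUT={a, c, d, f}
  B7:  IN={a, c, f}  OUT={a, c, d, f}
  B8:  IN={d}  OUT={d}
  B9:  IN={d}  OUT={}

Merge at B8: OUT[B8] = IN[B9] = {d}
Applying B8's transfer function to that OUT value gives IN[B8] (row B8 above).

Answer: {d}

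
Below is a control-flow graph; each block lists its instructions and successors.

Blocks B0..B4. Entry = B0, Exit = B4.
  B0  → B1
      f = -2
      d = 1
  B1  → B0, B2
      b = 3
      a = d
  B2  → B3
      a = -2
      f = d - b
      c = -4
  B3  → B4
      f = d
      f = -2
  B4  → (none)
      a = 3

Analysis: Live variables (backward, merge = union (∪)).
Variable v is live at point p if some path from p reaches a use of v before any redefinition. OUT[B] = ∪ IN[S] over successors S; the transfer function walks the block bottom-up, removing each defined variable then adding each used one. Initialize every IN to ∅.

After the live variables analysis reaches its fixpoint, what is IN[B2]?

Converged values:
  B0:   IN={}   OUT={d}
  B1:   IN={d}   OUT={b, d}
  B2:   IN={b, d}   OUT={d}
  B3:   IN={d}   OUT={}
  B4:   IN={}   OUT={}

Merge at B2: OUT[B2] = IN[B3] = {d}
Applying B2's transfer function to that OUT value gives IN[B2] (row B2 above).

Answer: {b, d}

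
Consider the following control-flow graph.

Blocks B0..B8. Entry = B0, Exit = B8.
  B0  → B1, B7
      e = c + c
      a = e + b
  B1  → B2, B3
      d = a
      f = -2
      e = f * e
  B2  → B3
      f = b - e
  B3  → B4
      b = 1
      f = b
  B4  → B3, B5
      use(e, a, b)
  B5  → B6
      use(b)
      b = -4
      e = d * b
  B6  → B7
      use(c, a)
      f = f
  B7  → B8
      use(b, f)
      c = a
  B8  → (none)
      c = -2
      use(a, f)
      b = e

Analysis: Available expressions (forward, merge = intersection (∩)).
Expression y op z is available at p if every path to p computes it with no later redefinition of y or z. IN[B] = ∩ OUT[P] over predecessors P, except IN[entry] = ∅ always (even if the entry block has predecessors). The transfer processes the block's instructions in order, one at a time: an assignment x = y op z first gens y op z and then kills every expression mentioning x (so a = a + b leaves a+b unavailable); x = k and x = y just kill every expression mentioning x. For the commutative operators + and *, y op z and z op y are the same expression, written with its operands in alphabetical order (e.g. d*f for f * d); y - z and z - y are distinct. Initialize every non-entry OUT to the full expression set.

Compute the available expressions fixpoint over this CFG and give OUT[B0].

Fixpoint table:
  B0: | IN={} | OUT={b+e, c+c}
  B1: | IN={b+e, c+c} | OUT={c+c}
  B2: | IN={c+c} | OUT={b-e, c+c}
  B3: | IN={c+c} | OUT={c+c}
  B4: | IN={c+c} | OUT={c+c}
  B5: | IN={c+c} | OUT={b*d, c+c}
  B6: | IN={b*d, c+c} | OUT={b*d, c+c}
  B7: | IN={c+c} | OUT={}
  B8: | IN={} | OUT={}

B0 is the boundary node: IN[B0] = {}
Applying B0's transfer function to that IN value gives OUT[B0] (row B0 above).

Answer: {b+e, c+c}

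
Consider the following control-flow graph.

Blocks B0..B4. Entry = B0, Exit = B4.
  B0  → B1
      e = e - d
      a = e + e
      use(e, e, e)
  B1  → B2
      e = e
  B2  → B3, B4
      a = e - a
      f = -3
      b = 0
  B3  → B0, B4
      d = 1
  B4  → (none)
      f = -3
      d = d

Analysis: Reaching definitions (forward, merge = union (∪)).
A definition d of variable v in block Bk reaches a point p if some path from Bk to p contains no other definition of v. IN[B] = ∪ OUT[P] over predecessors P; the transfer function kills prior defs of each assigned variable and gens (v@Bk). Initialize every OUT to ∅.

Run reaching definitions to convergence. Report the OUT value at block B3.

Answer: {a@B2, b@B2, d@B3, e@B1, f@B2}

Derivation:
Per-block solution:
  B0: | IN={a@B2, b@B2, d@B3, e@B1, f@B2} | OUT={a@B0, b@B2, d@B3, e@B0, f@B2}
  B1: | IN={a@B0, b@B2, d@B3, e@B0, f@B2} | OUT={a@B0, b@B2, d@B3, e@B1, f@B2}
  B2: | IN={a@B0, b@B2, d@B3, e@B1, f@B2} | OUT={a@B2, b@B2, d@B3, e@B1, f@B2}
  B3: | IN={a@B2, b@B2, d@B3, e@B1, f@B2} | OUT={a@B2, b@B2, d@B3, e@B1, f@B2}
  B4: | IN={a@B2, b@B2, d@B3, e@B1, f@B2} | OUT={a@B2, b@B2, d@B4, e@B1, f@B4}

Merge at B3: IN[B3] = OUT[B2] = {a@B2, b@B2, d@B3, e@B1, f@B2}
Applying B3's transfer function to that IN value gives OUT[B3] (row B3 above).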